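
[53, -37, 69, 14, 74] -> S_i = Random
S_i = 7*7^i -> [7, 49, 343, 2401, 16807]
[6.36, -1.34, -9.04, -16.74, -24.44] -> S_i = 6.36 + -7.70*i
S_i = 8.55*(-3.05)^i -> [8.55, -26.08, 79.54, -242.59, 739.89]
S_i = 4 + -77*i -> [4, -73, -150, -227, -304]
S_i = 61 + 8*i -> [61, 69, 77, 85, 93]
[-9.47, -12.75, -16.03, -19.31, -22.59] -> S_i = -9.47 + -3.28*i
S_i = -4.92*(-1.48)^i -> [-4.92, 7.28, -10.78, 15.95, -23.61]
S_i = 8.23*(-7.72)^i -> [8.23, -63.54, 490.49, -3786.62, 29232.71]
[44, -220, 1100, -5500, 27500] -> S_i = 44*-5^i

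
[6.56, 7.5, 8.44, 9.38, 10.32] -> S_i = 6.56 + 0.94*i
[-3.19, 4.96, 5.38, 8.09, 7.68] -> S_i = Random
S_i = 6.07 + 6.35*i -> [6.07, 12.42, 18.77, 25.12, 31.47]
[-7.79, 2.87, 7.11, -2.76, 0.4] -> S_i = Random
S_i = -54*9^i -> [-54, -486, -4374, -39366, -354294]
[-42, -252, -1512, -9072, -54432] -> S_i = -42*6^i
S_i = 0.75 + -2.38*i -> [0.75, -1.63, -4.01, -6.39, -8.77]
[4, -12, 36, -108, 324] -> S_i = 4*-3^i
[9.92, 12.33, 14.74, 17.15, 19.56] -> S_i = 9.92 + 2.41*i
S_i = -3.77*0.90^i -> [-3.77, -3.39, -3.05, -2.75, -2.47]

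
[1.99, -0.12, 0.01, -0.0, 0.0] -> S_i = 1.99*(-0.06)^i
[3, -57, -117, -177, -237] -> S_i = 3 + -60*i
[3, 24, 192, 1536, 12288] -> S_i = 3*8^i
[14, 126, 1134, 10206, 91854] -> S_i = 14*9^i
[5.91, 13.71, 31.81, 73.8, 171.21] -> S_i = 5.91*2.32^i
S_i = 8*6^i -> [8, 48, 288, 1728, 10368]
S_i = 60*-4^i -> [60, -240, 960, -3840, 15360]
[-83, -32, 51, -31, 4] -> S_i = Random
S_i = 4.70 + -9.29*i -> [4.7, -4.59, -13.88, -23.17, -32.46]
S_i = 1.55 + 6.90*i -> [1.55, 8.45, 15.35, 22.25, 29.15]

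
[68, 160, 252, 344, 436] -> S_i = 68 + 92*i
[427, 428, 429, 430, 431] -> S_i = 427 + 1*i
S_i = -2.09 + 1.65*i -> [-2.09, -0.44, 1.21, 2.86, 4.51]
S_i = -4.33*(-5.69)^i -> [-4.33, 24.64, -140.19, 797.67, -4538.76]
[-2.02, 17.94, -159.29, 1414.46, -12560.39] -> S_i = -2.02*(-8.88)^i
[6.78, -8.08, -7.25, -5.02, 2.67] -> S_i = Random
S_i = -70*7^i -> [-70, -490, -3430, -24010, -168070]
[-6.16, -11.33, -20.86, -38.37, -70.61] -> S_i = -6.16*1.84^i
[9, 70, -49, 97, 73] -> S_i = Random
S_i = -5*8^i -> [-5, -40, -320, -2560, -20480]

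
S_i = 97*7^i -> [97, 679, 4753, 33271, 232897]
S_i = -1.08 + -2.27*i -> [-1.08, -3.35, -5.62, -7.89, -10.16]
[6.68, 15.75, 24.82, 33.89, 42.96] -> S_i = 6.68 + 9.07*i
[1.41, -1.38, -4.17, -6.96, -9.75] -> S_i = 1.41 + -2.79*i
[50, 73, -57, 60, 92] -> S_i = Random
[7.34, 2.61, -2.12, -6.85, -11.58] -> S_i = 7.34 + -4.73*i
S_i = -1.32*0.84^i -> [-1.32, -1.11, -0.93, -0.78, -0.66]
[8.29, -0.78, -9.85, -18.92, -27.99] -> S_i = 8.29 + -9.07*i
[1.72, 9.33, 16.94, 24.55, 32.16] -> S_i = 1.72 + 7.61*i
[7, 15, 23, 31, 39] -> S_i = 7 + 8*i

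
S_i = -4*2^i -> [-4, -8, -16, -32, -64]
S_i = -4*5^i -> [-4, -20, -100, -500, -2500]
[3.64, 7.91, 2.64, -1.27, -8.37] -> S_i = Random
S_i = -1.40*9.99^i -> [-1.4, -13.99, -139.72, -1395.8, -13944.08]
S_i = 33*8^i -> [33, 264, 2112, 16896, 135168]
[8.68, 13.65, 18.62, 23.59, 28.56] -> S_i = 8.68 + 4.97*i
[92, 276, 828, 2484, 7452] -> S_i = 92*3^i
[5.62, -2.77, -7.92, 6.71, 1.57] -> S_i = Random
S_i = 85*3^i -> [85, 255, 765, 2295, 6885]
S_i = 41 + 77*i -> [41, 118, 195, 272, 349]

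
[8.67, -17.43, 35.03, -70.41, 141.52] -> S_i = 8.67*(-2.01)^i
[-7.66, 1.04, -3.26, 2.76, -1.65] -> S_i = Random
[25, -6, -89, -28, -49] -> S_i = Random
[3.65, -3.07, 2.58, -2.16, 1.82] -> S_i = 3.65*(-0.84)^i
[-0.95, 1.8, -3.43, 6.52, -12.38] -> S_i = -0.95*(-1.90)^i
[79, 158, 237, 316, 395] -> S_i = 79 + 79*i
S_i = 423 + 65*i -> [423, 488, 553, 618, 683]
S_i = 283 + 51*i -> [283, 334, 385, 436, 487]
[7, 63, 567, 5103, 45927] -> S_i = 7*9^i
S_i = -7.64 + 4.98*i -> [-7.64, -2.66, 2.32, 7.3, 12.28]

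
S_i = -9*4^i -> [-9, -36, -144, -576, -2304]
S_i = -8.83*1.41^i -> [-8.83, -12.45, -17.55, -24.75, -34.9]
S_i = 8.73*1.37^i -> [8.73, 11.96, 16.39, 22.45, 30.75]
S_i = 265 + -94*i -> [265, 171, 77, -17, -111]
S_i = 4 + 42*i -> [4, 46, 88, 130, 172]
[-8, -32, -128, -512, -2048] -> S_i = -8*4^i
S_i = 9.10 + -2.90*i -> [9.1, 6.2, 3.3, 0.4, -2.5]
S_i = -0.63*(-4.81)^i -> [-0.63, 3.03, -14.58, 70.11, -337.23]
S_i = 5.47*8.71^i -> [5.47, 47.64, 414.98, 3614.45, 31481.83]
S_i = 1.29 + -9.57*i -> [1.29, -8.28, -17.85, -27.42, -36.99]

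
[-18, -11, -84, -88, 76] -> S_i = Random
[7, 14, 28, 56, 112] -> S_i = 7*2^i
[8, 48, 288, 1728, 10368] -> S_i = 8*6^i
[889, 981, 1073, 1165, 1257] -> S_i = 889 + 92*i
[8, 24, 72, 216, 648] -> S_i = 8*3^i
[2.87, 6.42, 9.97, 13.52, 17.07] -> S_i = 2.87 + 3.55*i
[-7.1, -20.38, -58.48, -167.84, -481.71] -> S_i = -7.10*2.87^i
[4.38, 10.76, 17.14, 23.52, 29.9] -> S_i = 4.38 + 6.38*i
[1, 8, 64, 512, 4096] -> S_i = 1*8^i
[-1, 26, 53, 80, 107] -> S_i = -1 + 27*i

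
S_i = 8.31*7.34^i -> [8.31, 61.0, 447.71, 3286.16, 24120.44]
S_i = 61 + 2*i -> [61, 63, 65, 67, 69]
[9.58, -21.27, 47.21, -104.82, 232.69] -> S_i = 9.58*(-2.22)^i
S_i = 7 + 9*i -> [7, 16, 25, 34, 43]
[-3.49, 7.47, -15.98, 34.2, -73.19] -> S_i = -3.49*(-2.14)^i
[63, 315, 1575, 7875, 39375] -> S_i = 63*5^i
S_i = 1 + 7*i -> [1, 8, 15, 22, 29]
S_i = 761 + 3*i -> [761, 764, 767, 770, 773]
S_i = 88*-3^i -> [88, -264, 792, -2376, 7128]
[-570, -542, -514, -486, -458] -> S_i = -570 + 28*i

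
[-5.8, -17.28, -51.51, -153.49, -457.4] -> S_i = -5.80*2.98^i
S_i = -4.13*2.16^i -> [-4.13, -8.92, -19.27, -41.62, -89.9]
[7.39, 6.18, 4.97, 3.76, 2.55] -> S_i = 7.39 + -1.21*i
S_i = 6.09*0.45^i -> [6.09, 2.74, 1.23, 0.55, 0.25]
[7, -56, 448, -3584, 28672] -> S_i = 7*-8^i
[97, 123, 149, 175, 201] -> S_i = 97 + 26*i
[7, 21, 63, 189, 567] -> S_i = 7*3^i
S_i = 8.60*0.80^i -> [8.6, 6.88, 5.5, 4.4, 3.52]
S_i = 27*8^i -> [27, 216, 1728, 13824, 110592]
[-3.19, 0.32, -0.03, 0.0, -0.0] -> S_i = -3.19*(-0.10)^i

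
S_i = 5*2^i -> [5, 10, 20, 40, 80]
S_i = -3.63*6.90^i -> [-3.63, -25.05, -172.82, -1192.49, -8228.16]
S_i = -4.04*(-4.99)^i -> [-4.04, 20.16, -100.6, 501.98, -2504.86]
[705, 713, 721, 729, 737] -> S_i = 705 + 8*i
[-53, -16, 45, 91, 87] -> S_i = Random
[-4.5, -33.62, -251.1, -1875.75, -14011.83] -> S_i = -4.50*7.47^i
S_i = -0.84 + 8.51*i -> [-0.84, 7.67, 16.18, 24.69, 33.2]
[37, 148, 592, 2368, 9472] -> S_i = 37*4^i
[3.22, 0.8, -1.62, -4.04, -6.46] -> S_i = 3.22 + -2.42*i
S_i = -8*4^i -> [-8, -32, -128, -512, -2048]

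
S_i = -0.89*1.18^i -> [-0.89, -1.05, -1.24, -1.46, -1.73]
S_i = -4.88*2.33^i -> [-4.88, -11.37, -26.49, -61.73, -143.83]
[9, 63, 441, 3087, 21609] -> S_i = 9*7^i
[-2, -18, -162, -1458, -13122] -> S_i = -2*9^i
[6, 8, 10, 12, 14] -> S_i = 6 + 2*i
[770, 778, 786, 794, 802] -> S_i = 770 + 8*i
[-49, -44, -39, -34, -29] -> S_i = -49 + 5*i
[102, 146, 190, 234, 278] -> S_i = 102 + 44*i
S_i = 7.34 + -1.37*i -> [7.34, 5.97, 4.6, 3.23, 1.86]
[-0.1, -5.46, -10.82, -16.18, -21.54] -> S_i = -0.10 + -5.36*i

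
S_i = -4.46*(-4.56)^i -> [-4.46, 20.34, -92.74, 422.89, -1928.39]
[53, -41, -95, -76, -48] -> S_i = Random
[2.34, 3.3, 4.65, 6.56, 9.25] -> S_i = 2.34*1.41^i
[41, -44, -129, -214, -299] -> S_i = 41 + -85*i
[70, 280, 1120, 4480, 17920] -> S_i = 70*4^i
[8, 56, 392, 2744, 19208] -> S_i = 8*7^i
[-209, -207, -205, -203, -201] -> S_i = -209 + 2*i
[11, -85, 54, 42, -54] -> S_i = Random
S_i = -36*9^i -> [-36, -324, -2916, -26244, -236196]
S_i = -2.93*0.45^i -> [-2.93, -1.32, -0.59, -0.27, -0.12]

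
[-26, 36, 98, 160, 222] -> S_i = -26 + 62*i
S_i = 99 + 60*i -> [99, 159, 219, 279, 339]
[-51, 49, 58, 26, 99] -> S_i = Random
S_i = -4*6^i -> [-4, -24, -144, -864, -5184]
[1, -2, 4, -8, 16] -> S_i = 1*-2^i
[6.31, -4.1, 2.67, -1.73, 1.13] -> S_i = 6.31*(-0.65)^i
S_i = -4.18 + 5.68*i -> [-4.18, 1.5, 7.18, 12.86, 18.54]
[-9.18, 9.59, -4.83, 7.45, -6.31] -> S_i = Random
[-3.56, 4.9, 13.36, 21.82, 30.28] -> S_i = -3.56 + 8.46*i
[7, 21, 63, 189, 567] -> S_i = 7*3^i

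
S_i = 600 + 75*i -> [600, 675, 750, 825, 900]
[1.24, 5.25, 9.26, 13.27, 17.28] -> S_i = 1.24 + 4.01*i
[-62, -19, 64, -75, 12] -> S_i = Random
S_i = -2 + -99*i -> [-2, -101, -200, -299, -398]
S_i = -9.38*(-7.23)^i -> [-9.38, 67.82, -490.32, 3545.01, -25630.44]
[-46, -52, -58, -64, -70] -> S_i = -46 + -6*i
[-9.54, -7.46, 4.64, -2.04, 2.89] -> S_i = Random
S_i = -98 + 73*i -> [-98, -25, 48, 121, 194]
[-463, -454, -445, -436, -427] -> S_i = -463 + 9*i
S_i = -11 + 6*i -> [-11, -5, 1, 7, 13]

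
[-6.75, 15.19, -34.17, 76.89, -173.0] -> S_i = -6.75*(-2.25)^i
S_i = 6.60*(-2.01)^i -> [6.6, -13.27, 26.66, -53.6, 107.73]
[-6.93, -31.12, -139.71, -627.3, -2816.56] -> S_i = -6.93*4.49^i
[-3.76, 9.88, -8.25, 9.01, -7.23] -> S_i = Random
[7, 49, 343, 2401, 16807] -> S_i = 7*7^i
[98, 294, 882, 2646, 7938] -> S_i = 98*3^i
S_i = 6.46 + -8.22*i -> [6.46, -1.76, -9.98, -18.2, -26.42]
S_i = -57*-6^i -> [-57, 342, -2052, 12312, -73872]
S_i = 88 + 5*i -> [88, 93, 98, 103, 108]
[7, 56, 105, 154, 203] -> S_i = 7 + 49*i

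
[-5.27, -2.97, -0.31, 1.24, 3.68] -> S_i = Random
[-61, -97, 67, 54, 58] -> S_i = Random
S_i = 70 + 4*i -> [70, 74, 78, 82, 86]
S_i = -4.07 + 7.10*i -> [-4.07, 3.03, 10.13, 17.23, 24.33]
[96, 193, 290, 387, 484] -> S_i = 96 + 97*i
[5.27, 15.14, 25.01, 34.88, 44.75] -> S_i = 5.27 + 9.87*i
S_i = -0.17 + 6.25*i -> [-0.17, 6.08, 12.33, 18.58, 24.83]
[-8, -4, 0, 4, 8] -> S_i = -8 + 4*i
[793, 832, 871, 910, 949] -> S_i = 793 + 39*i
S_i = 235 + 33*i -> [235, 268, 301, 334, 367]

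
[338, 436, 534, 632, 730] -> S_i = 338 + 98*i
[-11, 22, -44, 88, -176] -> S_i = -11*-2^i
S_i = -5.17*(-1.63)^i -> [-5.17, 8.43, -13.74, 22.39, -36.5]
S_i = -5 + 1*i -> [-5, -4, -3, -2, -1]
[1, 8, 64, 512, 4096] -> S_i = 1*8^i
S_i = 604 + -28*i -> [604, 576, 548, 520, 492]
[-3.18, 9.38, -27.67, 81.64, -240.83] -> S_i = -3.18*(-2.95)^i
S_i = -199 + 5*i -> [-199, -194, -189, -184, -179]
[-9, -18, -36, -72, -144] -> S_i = -9*2^i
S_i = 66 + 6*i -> [66, 72, 78, 84, 90]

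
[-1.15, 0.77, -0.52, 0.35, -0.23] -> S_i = -1.15*(-0.67)^i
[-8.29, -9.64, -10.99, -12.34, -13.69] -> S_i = -8.29 + -1.35*i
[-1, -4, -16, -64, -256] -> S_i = -1*4^i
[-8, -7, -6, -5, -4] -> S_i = -8 + 1*i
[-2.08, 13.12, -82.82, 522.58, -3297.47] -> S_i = -2.08*(-6.31)^i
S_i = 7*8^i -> [7, 56, 448, 3584, 28672]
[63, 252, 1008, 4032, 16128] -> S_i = 63*4^i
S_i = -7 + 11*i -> [-7, 4, 15, 26, 37]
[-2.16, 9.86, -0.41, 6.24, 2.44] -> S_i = Random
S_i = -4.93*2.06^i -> [-4.93, -10.16, -20.92, -43.1, -88.78]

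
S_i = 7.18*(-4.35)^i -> [7.18, -31.23, 135.86, -591.01, 2570.88]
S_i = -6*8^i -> [-6, -48, -384, -3072, -24576]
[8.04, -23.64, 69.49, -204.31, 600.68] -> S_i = 8.04*(-2.94)^i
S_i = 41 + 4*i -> [41, 45, 49, 53, 57]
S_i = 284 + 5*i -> [284, 289, 294, 299, 304]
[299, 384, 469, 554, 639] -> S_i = 299 + 85*i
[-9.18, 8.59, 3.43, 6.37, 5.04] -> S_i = Random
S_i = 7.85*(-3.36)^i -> [7.85, -26.38, 88.62, -297.77, 1000.52]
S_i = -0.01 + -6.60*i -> [-0.01, -6.61, -13.21, -19.81, -26.41]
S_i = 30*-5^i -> [30, -150, 750, -3750, 18750]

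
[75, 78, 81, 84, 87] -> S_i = 75 + 3*i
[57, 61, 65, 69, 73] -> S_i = 57 + 4*i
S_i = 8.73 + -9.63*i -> [8.73, -0.9, -10.53, -20.16, -29.79]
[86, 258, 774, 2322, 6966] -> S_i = 86*3^i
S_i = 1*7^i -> [1, 7, 49, 343, 2401]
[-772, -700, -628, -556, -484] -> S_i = -772 + 72*i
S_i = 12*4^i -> [12, 48, 192, 768, 3072]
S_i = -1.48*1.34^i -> [-1.48, -1.98, -2.66, -3.56, -4.77]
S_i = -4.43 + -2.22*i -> [-4.43, -6.65, -8.87, -11.09, -13.31]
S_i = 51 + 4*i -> [51, 55, 59, 63, 67]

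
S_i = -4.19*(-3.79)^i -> [-4.19, 15.88, -60.19, 228.1, -864.51]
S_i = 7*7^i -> [7, 49, 343, 2401, 16807]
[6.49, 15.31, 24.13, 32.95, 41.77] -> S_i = 6.49 + 8.82*i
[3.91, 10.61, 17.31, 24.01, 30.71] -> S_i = 3.91 + 6.70*i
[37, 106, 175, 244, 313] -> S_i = 37 + 69*i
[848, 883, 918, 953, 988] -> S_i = 848 + 35*i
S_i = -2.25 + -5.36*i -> [-2.25, -7.61, -12.97, -18.33, -23.69]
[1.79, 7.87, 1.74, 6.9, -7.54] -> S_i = Random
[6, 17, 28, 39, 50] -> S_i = 6 + 11*i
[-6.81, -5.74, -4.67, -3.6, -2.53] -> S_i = -6.81 + 1.07*i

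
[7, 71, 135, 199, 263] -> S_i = 7 + 64*i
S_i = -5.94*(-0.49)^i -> [-5.94, 2.91, -1.43, 0.7, -0.34]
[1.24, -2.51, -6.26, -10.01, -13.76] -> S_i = 1.24 + -3.75*i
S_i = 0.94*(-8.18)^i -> [0.94, -7.69, 62.9, -514.5, 4208.63]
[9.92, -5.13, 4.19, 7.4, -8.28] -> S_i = Random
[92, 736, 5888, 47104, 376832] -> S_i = 92*8^i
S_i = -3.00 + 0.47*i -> [-3.0, -2.53, -2.06, -1.59, -1.12]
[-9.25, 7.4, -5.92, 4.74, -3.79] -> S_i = -9.25*(-0.80)^i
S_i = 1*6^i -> [1, 6, 36, 216, 1296]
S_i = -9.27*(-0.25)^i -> [-9.27, 2.32, -0.58, 0.14, -0.04]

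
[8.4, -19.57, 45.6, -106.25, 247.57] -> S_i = 8.40*(-2.33)^i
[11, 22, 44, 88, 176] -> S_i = 11*2^i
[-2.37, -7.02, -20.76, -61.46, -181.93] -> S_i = -2.37*2.96^i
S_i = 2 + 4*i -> [2, 6, 10, 14, 18]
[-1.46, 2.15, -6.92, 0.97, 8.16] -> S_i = Random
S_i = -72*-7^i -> [-72, 504, -3528, 24696, -172872]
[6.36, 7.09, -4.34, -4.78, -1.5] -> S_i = Random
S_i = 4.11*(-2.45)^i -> [4.11, -10.07, 24.67, -60.44, 148.08]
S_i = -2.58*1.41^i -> [-2.58, -3.64, -5.13, -7.23, -10.2]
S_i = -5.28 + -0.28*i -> [-5.28, -5.56, -5.84, -6.12, -6.4]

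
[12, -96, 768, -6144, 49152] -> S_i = 12*-8^i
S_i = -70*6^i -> [-70, -420, -2520, -15120, -90720]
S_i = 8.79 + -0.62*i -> [8.79, 8.17, 7.55, 6.93, 6.31]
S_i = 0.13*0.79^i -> [0.13, 0.1, 0.08, 0.06, 0.05]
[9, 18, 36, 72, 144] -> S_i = 9*2^i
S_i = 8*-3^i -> [8, -24, 72, -216, 648]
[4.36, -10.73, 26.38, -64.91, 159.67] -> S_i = 4.36*(-2.46)^i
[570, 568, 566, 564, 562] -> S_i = 570 + -2*i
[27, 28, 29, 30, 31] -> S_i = 27 + 1*i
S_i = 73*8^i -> [73, 584, 4672, 37376, 299008]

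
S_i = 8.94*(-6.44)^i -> [8.94, -57.57, 370.77, -2387.78, 15377.33]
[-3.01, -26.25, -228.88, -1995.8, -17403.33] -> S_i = -3.01*8.72^i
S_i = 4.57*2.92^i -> [4.57, 13.34, 38.97, 113.78, 332.24]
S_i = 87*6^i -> [87, 522, 3132, 18792, 112752]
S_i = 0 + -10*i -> [0, -10, -20, -30, -40]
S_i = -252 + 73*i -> [-252, -179, -106, -33, 40]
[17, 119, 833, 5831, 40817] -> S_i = 17*7^i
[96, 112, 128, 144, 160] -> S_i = 96 + 16*i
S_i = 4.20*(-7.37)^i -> [4.2, -30.95, 228.13, -1681.33, 12391.37]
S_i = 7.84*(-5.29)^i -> [7.84, -41.47, 219.4, -1160.6, 6139.58]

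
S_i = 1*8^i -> [1, 8, 64, 512, 4096]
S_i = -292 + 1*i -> [-292, -291, -290, -289, -288]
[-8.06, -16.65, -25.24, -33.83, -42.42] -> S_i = -8.06 + -8.59*i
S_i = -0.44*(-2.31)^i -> [-0.44, 1.02, -2.35, 5.42, -12.53]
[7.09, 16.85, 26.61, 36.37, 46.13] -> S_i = 7.09 + 9.76*i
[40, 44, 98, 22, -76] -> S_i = Random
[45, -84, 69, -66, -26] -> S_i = Random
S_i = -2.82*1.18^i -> [-2.82, -3.33, -3.93, -4.63, -5.47]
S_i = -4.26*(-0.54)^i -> [-4.26, 2.3, -1.24, 0.67, -0.36]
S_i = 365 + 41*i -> [365, 406, 447, 488, 529]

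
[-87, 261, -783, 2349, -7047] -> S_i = -87*-3^i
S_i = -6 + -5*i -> [-6, -11, -16, -21, -26]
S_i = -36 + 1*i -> [-36, -35, -34, -33, -32]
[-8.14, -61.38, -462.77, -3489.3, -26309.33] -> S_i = -8.14*7.54^i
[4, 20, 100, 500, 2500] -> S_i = 4*5^i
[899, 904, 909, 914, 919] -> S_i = 899 + 5*i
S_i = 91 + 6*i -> [91, 97, 103, 109, 115]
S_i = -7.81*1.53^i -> [-7.81, -11.95, -18.28, -27.97, -42.8]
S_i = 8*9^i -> [8, 72, 648, 5832, 52488]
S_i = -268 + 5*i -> [-268, -263, -258, -253, -248]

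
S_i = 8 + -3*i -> [8, 5, 2, -1, -4]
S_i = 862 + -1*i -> [862, 861, 860, 859, 858]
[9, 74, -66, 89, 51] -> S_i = Random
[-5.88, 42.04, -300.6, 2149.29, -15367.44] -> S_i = -5.88*(-7.15)^i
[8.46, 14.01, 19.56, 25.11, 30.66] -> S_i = 8.46 + 5.55*i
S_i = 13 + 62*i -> [13, 75, 137, 199, 261]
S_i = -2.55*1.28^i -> [-2.55, -3.26, -4.18, -5.35, -6.85]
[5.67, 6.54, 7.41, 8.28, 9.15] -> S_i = 5.67 + 0.87*i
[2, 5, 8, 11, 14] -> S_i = 2 + 3*i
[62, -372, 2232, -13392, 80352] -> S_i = 62*-6^i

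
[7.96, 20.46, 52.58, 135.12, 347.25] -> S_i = 7.96*2.57^i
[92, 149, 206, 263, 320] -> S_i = 92 + 57*i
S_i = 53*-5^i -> [53, -265, 1325, -6625, 33125]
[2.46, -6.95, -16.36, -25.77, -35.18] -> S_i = 2.46 + -9.41*i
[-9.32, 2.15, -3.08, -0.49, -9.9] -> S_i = Random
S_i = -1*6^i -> [-1, -6, -36, -216, -1296]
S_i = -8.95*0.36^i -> [-8.95, -3.22, -1.16, -0.42, -0.15]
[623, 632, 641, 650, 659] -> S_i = 623 + 9*i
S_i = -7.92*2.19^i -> [-7.92, -17.34, -37.99, -83.19, -182.18]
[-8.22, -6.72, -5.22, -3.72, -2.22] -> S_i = -8.22 + 1.50*i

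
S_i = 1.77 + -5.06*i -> [1.77, -3.29, -8.35, -13.41, -18.47]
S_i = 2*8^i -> [2, 16, 128, 1024, 8192]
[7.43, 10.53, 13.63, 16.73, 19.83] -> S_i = 7.43 + 3.10*i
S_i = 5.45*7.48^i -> [5.45, 40.77, 304.93, 2280.87, 17060.94]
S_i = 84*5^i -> [84, 420, 2100, 10500, 52500]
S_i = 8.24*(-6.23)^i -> [8.24, -51.34, 319.82, -1992.47, 12413.08]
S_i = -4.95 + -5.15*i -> [-4.95, -10.1, -15.25, -20.4, -25.55]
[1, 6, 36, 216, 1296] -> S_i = 1*6^i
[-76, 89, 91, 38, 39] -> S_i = Random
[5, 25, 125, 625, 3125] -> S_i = 5*5^i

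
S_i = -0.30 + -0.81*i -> [-0.3, -1.11, -1.92, -2.73, -3.54]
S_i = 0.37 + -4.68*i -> [0.37, -4.31, -8.99, -13.67, -18.35]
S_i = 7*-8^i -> [7, -56, 448, -3584, 28672]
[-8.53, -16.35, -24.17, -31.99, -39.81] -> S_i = -8.53 + -7.82*i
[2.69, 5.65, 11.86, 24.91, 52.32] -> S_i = 2.69*2.10^i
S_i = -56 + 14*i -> [-56, -42, -28, -14, 0]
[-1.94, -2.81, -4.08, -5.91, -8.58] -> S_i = -1.94*1.45^i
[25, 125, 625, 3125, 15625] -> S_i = 25*5^i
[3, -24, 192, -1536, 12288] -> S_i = 3*-8^i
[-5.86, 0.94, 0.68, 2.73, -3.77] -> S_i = Random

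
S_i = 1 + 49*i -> [1, 50, 99, 148, 197]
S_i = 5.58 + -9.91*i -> [5.58, -4.33, -14.24, -24.15, -34.06]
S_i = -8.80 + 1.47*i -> [-8.8, -7.33, -5.86, -4.39, -2.92]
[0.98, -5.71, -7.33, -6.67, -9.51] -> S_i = Random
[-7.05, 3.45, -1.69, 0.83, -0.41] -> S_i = -7.05*(-0.49)^i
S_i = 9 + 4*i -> [9, 13, 17, 21, 25]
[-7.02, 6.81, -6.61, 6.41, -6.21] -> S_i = -7.02*(-0.97)^i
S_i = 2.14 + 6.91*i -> [2.14, 9.05, 15.96, 22.87, 29.78]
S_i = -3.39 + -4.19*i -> [-3.39, -7.58, -11.77, -15.96, -20.15]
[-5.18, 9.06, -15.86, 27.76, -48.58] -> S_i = -5.18*(-1.75)^i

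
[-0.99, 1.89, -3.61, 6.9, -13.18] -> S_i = -0.99*(-1.91)^i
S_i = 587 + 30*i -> [587, 617, 647, 677, 707]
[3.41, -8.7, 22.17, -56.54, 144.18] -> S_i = 3.41*(-2.55)^i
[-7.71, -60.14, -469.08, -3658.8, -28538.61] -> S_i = -7.71*7.80^i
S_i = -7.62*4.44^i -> [-7.62, -33.83, -150.22, -666.97, -2961.33]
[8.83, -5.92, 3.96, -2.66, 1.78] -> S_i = 8.83*(-0.67)^i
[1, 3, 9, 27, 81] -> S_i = 1*3^i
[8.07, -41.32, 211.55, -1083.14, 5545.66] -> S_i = 8.07*(-5.12)^i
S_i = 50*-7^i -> [50, -350, 2450, -17150, 120050]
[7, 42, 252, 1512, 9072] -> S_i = 7*6^i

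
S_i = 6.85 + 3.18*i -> [6.85, 10.03, 13.21, 16.39, 19.57]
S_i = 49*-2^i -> [49, -98, 196, -392, 784]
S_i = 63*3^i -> [63, 189, 567, 1701, 5103]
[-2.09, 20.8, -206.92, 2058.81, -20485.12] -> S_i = -2.09*(-9.95)^i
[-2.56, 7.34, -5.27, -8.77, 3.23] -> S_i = Random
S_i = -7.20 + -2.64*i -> [-7.2, -9.84, -12.48, -15.12, -17.76]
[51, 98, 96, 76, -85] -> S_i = Random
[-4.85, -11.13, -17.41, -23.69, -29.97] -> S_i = -4.85 + -6.28*i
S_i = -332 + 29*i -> [-332, -303, -274, -245, -216]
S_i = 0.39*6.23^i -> [0.39, 2.43, 15.14, 94.3, 587.51]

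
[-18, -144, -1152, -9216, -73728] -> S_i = -18*8^i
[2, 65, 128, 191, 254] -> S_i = 2 + 63*i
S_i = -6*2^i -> [-6, -12, -24, -48, -96]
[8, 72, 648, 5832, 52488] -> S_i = 8*9^i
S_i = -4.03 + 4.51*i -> [-4.03, 0.48, 4.99, 9.5, 14.01]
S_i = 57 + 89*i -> [57, 146, 235, 324, 413]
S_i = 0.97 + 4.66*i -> [0.97, 5.63, 10.29, 14.95, 19.61]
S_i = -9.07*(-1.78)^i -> [-9.07, 16.14, -28.74, 51.15, -91.05]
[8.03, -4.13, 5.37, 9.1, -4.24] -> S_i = Random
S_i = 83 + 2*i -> [83, 85, 87, 89, 91]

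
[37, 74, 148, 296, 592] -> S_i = 37*2^i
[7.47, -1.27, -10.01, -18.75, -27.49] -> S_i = 7.47 + -8.74*i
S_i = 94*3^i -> [94, 282, 846, 2538, 7614]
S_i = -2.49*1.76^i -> [-2.49, -4.38, -7.71, -13.57, -23.89]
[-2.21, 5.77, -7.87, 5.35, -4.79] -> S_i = Random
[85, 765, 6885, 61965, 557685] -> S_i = 85*9^i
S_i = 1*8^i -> [1, 8, 64, 512, 4096]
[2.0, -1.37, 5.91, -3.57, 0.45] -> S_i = Random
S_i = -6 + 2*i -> [-6, -4, -2, 0, 2]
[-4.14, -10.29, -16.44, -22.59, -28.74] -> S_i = -4.14 + -6.15*i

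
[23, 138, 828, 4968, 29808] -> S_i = 23*6^i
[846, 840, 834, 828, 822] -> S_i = 846 + -6*i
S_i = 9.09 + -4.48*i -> [9.09, 4.61, 0.13, -4.35, -8.83]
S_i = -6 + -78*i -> [-6, -84, -162, -240, -318]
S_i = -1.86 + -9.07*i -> [-1.86, -10.93, -20.0, -29.07, -38.14]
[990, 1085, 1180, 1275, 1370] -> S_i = 990 + 95*i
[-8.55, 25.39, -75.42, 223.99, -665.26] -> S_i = -8.55*(-2.97)^i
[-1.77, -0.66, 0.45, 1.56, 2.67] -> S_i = -1.77 + 1.11*i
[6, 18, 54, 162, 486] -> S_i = 6*3^i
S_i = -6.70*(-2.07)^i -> [-6.7, 13.87, -28.71, 59.43, -123.01]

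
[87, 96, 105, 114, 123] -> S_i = 87 + 9*i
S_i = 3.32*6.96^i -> [3.32, 23.11, 160.83, 1119.35, 7790.67]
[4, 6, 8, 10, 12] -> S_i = 4 + 2*i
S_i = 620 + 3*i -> [620, 623, 626, 629, 632]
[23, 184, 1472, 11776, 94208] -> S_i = 23*8^i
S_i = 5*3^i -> [5, 15, 45, 135, 405]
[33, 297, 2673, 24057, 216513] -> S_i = 33*9^i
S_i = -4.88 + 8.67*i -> [-4.88, 3.79, 12.46, 21.13, 29.8]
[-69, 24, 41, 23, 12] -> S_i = Random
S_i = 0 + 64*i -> [0, 64, 128, 192, 256]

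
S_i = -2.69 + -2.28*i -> [-2.69, -4.97, -7.25, -9.53, -11.81]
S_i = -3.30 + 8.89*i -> [-3.3, 5.59, 14.48, 23.37, 32.26]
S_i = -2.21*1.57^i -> [-2.21, -3.47, -5.45, -8.55, -13.43]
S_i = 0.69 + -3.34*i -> [0.69, -2.65, -5.99, -9.33, -12.67]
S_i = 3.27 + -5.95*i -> [3.27, -2.68, -8.63, -14.58, -20.53]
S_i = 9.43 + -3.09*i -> [9.43, 6.34, 3.25, 0.16, -2.93]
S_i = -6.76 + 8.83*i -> [-6.76, 2.07, 10.9, 19.73, 28.56]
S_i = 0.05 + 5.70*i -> [0.05, 5.75, 11.45, 17.15, 22.85]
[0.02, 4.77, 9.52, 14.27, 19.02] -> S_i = 0.02 + 4.75*i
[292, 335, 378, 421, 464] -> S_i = 292 + 43*i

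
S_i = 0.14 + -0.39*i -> [0.14, -0.25, -0.64, -1.03, -1.42]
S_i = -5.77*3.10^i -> [-5.77, -17.89, -55.45, -171.89, -532.87]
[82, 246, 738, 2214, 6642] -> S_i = 82*3^i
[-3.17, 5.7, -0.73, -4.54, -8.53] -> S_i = Random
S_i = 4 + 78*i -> [4, 82, 160, 238, 316]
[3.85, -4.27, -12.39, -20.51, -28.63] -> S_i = 3.85 + -8.12*i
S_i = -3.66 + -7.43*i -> [-3.66, -11.09, -18.52, -25.95, -33.38]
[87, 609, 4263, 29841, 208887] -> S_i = 87*7^i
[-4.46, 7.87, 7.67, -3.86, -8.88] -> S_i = Random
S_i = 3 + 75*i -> [3, 78, 153, 228, 303]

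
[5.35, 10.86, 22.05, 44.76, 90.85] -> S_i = 5.35*2.03^i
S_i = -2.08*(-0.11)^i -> [-2.08, 0.23, -0.03, 0.0, -0.0]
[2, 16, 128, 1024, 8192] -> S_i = 2*8^i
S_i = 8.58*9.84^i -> [8.58, 84.43, 830.76, 8174.71, 80439.19]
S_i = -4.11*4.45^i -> [-4.11, -18.29, -81.39, -362.18, -1611.69]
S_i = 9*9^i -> [9, 81, 729, 6561, 59049]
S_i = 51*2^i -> [51, 102, 204, 408, 816]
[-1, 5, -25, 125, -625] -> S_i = -1*-5^i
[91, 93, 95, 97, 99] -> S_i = 91 + 2*i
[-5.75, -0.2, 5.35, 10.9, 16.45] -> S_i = -5.75 + 5.55*i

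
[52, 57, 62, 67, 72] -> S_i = 52 + 5*i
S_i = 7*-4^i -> [7, -28, 112, -448, 1792]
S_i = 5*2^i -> [5, 10, 20, 40, 80]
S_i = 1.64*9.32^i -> [1.64, 15.28, 142.45, 1327.67, 12373.93]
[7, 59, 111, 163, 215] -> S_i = 7 + 52*i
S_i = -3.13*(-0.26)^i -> [-3.13, 0.81, -0.21, 0.06, -0.01]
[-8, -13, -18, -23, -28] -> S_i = -8 + -5*i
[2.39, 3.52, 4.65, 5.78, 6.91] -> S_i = 2.39 + 1.13*i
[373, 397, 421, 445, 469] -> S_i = 373 + 24*i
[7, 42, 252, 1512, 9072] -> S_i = 7*6^i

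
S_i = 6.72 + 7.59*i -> [6.72, 14.31, 21.9, 29.49, 37.08]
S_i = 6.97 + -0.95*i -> [6.97, 6.02, 5.07, 4.12, 3.17]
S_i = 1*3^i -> [1, 3, 9, 27, 81]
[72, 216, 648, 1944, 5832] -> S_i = 72*3^i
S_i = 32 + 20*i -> [32, 52, 72, 92, 112]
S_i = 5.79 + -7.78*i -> [5.79, -1.99, -9.77, -17.55, -25.33]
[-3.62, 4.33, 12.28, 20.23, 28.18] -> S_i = -3.62 + 7.95*i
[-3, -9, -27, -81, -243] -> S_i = -3*3^i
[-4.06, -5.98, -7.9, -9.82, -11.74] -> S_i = -4.06 + -1.92*i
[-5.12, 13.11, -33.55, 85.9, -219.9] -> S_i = -5.12*(-2.56)^i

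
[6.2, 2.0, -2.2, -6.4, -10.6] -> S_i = 6.20 + -4.20*i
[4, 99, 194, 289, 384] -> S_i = 4 + 95*i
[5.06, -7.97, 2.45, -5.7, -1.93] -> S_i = Random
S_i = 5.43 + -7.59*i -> [5.43, -2.16, -9.75, -17.34, -24.93]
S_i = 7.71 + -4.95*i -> [7.71, 2.76, -2.19, -7.14, -12.09]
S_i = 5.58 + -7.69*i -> [5.58, -2.11, -9.8, -17.49, -25.18]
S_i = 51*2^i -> [51, 102, 204, 408, 816]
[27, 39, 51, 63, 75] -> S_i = 27 + 12*i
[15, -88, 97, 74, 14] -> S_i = Random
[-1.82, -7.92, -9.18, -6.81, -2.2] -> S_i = Random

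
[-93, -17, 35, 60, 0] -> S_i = Random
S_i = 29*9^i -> [29, 261, 2349, 21141, 190269]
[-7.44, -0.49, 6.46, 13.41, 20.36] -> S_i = -7.44 + 6.95*i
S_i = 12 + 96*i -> [12, 108, 204, 300, 396]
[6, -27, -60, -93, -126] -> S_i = 6 + -33*i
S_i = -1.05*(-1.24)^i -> [-1.05, 1.3, -1.61, 2.0, -2.48]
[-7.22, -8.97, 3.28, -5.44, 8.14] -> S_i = Random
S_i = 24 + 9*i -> [24, 33, 42, 51, 60]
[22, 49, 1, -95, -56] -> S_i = Random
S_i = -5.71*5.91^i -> [-5.71, -33.75, -199.44, -1178.69, -6966.04]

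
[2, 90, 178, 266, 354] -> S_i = 2 + 88*i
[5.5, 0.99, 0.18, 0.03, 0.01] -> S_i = 5.50*0.18^i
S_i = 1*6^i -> [1, 6, 36, 216, 1296]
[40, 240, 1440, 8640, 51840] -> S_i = 40*6^i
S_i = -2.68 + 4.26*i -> [-2.68, 1.58, 5.84, 10.1, 14.36]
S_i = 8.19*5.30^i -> [8.19, 43.41, 230.06, 1219.3, 6462.3]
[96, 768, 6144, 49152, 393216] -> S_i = 96*8^i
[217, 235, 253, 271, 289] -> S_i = 217 + 18*i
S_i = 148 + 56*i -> [148, 204, 260, 316, 372]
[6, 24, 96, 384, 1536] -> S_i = 6*4^i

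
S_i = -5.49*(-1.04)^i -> [-5.49, 5.71, -5.94, 6.18, -6.42]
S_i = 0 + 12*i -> [0, 12, 24, 36, 48]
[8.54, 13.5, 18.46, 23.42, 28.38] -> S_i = 8.54 + 4.96*i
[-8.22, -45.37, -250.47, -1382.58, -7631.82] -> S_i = -8.22*5.52^i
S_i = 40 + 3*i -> [40, 43, 46, 49, 52]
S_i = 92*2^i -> [92, 184, 368, 736, 1472]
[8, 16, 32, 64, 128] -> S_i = 8*2^i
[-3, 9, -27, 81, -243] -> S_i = -3*-3^i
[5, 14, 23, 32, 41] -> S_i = 5 + 9*i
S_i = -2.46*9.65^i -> [-2.46, -23.74, -229.08, -2210.64, -21332.63]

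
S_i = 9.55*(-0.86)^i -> [9.55, -8.21, 7.06, -6.07, 5.22]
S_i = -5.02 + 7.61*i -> [-5.02, 2.59, 10.2, 17.81, 25.42]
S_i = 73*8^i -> [73, 584, 4672, 37376, 299008]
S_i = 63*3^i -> [63, 189, 567, 1701, 5103]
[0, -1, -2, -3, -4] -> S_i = 0 + -1*i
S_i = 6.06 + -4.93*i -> [6.06, 1.13, -3.8, -8.73, -13.66]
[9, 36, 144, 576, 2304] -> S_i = 9*4^i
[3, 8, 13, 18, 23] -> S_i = 3 + 5*i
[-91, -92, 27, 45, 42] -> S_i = Random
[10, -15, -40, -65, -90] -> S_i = 10 + -25*i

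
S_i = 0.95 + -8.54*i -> [0.95, -7.59, -16.13, -24.67, -33.21]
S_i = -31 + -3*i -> [-31, -34, -37, -40, -43]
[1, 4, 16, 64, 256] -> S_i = 1*4^i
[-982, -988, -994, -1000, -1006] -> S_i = -982 + -6*i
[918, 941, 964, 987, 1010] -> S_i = 918 + 23*i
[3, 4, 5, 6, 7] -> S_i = 3 + 1*i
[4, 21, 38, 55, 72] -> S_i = 4 + 17*i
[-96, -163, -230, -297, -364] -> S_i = -96 + -67*i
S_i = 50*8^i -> [50, 400, 3200, 25600, 204800]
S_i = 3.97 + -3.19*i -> [3.97, 0.78, -2.41, -5.6, -8.79]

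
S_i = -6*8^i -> [-6, -48, -384, -3072, -24576]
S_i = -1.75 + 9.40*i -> [-1.75, 7.65, 17.05, 26.45, 35.85]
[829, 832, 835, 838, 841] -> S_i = 829 + 3*i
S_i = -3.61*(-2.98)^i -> [-3.61, 10.76, -32.06, 95.53, -284.69]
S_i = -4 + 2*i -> [-4, -2, 0, 2, 4]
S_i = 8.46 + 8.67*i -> [8.46, 17.13, 25.8, 34.47, 43.14]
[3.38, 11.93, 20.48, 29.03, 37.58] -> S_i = 3.38 + 8.55*i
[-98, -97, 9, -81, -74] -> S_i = Random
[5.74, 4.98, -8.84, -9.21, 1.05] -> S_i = Random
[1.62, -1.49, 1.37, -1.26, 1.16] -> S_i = 1.62*(-0.92)^i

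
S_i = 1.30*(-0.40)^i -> [1.3, -0.52, 0.21, -0.08, 0.03]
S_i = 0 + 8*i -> [0, 8, 16, 24, 32]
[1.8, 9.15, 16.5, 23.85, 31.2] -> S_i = 1.80 + 7.35*i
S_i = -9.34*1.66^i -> [-9.34, -15.5, -25.74, -42.72, -70.92]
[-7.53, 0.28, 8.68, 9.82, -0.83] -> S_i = Random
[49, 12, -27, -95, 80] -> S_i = Random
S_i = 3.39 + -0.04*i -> [3.39, 3.35, 3.31, 3.27, 3.23]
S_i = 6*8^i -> [6, 48, 384, 3072, 24576]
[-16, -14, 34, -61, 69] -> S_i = Random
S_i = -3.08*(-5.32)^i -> [-3.08, 16.39, -87.17, 463.75, -2467.16]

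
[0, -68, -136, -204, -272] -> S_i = 0 + -68*i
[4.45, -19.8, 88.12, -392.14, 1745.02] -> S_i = 4.45*(-4.45)^i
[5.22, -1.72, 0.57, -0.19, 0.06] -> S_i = 5.22*(-0.33)^i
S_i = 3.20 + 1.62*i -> [3.2, 4.82, 6.44, 8.06, 9.68]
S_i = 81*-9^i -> [81, -729, 6561, -59049, 531441]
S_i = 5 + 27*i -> [5, 32, 59, 86, 113]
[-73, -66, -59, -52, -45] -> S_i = -73 + 7*i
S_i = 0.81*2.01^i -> [0.81, 1.63, 3.27, 6.58, 13.22]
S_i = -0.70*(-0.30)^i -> [-0.7, 0.21, -0.06, 0.02, -0.01]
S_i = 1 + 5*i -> [1, 6, 11, 16, 21]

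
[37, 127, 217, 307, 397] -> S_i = 37 + 90*i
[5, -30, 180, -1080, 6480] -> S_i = 5*-6^i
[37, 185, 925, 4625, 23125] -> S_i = 37*5^i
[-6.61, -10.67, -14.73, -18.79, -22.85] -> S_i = -6.61 + -4.06*i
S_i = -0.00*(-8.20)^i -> [-0.0, 0.0, -0.0, 0.0, -0.0]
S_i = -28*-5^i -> [-28, 140, -700, 3500, -17500]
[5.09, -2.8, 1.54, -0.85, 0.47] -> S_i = 5.09*(-0.55)^i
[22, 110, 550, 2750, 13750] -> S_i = 22*5^i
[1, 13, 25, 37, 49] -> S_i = 1 + 12*i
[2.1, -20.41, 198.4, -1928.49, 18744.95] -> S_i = 2.10*(-9.72)^i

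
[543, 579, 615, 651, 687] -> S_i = 543 + 36*i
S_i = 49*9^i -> [49, 441, 3969, 35721, 321489]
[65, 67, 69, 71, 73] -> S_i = 65 + 2*i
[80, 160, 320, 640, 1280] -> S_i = 80*2^i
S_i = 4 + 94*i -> [4, 98, 192, 286, 380]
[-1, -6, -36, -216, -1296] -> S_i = -1*6^i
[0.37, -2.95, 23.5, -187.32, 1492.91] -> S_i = 0.37*(-7.97)^i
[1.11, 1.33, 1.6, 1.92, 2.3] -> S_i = 1.11*1.20^i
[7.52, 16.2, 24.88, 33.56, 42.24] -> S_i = 7.52 + 8.68*i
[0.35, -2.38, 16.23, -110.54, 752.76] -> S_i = 0.35*(-6.81)^i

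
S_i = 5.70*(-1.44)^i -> [5.7, -8.21, 11.82, -17.02, 24.51]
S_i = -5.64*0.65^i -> [-5.64, -3.67, -2.38, -1.55, -1.01]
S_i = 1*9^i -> [1, 9, 81, 729, 6561]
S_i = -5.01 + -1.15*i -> [-5.01, -6.16, -7.31, -8.46, -9.61]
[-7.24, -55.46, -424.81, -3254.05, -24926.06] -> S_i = -7.24*7.66^i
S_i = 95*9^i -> [95, 855, 7695, 69255, 623295]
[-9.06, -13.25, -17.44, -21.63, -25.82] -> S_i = -9.06 + -4.19*i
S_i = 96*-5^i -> [96, -480, 2400, -12000, 60000]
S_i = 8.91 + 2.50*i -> [8.91, 11.41, 13.91, 16.41, 18.91]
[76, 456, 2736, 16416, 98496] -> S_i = 76*6^i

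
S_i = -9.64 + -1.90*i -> [-9.64, -11.54, -13.44, -15.34, -17.24]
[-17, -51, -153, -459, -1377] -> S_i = -17*3^i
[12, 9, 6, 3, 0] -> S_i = 12 + -3*i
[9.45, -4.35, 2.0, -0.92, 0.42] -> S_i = 9.45*(-0.46)^i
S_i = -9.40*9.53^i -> [-9.4, -89.58, -853.72, -8135.92, -77535.3]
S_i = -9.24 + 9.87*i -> [-9.24, 0.63, 10.5, 20.37, 30.24]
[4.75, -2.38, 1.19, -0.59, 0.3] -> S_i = 4.75*(-0.50)^i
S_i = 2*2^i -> [2, 4, 8, 16, 32]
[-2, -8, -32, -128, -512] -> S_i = -2*4^i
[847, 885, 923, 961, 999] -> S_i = 847 + 38*i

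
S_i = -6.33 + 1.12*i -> [-6.33, -5.21, -4.09, -2.97, -1.85]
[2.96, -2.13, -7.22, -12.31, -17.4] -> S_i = 2.96 + -5.09*i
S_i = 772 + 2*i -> [772, 774, 776, 778, 780]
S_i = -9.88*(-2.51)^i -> [-9.88, 24.8, -62.24, 156.23, -392.15]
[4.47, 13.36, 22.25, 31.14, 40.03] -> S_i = 4.47 + 8.89*i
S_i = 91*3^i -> [91, 273, 819, 2457, 7371]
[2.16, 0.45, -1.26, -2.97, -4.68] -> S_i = 2.16 + -1.71*i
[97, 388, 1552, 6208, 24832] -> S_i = 97*4^i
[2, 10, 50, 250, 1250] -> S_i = 2*5^i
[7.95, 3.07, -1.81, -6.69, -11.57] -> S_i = 7.95 + -4.88*i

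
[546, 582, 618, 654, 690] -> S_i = 546 + 36*i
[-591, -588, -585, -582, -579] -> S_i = -591 + 3*i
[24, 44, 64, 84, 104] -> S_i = 24 + 20*i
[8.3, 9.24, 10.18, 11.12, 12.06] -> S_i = 8.30 + 0.94*i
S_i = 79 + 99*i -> [79, 178, 277, 376, 475]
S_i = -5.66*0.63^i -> [-5.66, -3.57, -2.25, -1.42, -0.89]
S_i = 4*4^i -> [4, 16, 64, 256, 1024]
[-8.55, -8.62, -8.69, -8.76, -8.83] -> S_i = -8.55 + -0.07*i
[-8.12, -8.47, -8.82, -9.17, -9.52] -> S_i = -8.12 + -0.35*i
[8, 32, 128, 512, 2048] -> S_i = 8*4^i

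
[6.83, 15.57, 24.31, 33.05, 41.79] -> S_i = 6.83 + 8.74*i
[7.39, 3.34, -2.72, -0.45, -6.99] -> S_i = Random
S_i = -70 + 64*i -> [-70, -6, 58, 122, 186]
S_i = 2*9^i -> [2, 18, 162, 1458, 13122]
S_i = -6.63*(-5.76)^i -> [-6.63, 38.19, -219.97, 1267.01, -7297.99]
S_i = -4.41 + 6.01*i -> [-4.41, 1.6, 7.61, 13.62, 19.63]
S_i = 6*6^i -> [6, 36, 216, 1296, 7776]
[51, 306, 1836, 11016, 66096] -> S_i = 51*6^i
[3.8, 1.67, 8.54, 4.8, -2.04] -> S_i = Random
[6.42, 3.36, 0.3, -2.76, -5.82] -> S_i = 6.42 + -3.06*i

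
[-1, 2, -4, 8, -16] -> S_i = -1*-2^i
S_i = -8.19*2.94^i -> [-8.19, -24.08, -70.79, -208.13, -611.89]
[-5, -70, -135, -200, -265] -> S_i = -5 + -65*i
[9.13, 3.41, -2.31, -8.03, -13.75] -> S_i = 9.13 + -5.72*i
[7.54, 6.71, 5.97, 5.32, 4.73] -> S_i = 7.54*0.89^i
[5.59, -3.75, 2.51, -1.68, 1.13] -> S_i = 5.59*(-0.67)^i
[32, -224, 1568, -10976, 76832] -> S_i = 32*-7^i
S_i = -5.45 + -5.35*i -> [-5.45, -10.8, -16.15, -21.5, -26.85]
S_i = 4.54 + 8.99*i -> [4.54, 13.53, 22.52, 31.51, 40.5]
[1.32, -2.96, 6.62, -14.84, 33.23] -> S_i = 1.32*(-2.24)^i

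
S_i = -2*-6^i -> [-2, 12, -72, 432, -2592]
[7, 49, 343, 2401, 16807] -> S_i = 7*7^i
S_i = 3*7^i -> [3, 21, 147, 1029, 7203]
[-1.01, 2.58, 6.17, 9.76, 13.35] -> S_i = -1.01 + 3.59*i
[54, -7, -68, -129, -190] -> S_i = 54 + -61*i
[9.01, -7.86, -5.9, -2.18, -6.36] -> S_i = Random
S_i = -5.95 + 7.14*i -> [-5.95, 1.19, 8.33, 15.47, 22.61]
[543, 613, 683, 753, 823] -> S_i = 543 + 70*i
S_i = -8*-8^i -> [-8, 64, -512, 4096, -32768]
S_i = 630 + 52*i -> [630, 682, 734, 786, 838]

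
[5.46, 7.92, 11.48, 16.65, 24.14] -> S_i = 5.46*1.45^i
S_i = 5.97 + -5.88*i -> [5.97, 0.09, -5.79, -11.67, -17.55]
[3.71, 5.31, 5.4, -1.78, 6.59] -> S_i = Random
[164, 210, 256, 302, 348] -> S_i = 164 + 46*i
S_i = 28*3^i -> [28, 84, 252, 756, 2268]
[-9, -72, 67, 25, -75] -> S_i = Random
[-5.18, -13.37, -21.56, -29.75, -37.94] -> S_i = -5.18 + -8.19*i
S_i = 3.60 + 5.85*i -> [3.6, 9.45, 15.3, 21.15, 27.0]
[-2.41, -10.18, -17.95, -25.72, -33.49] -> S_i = -2.41 + -7.77*i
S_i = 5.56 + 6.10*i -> [5.56, 11.66, 17.76, 23.86, 29.96]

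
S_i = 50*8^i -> [50, 400, 3200, 25600, 204800]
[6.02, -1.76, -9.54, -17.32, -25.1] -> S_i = 6.02 + -7.78*i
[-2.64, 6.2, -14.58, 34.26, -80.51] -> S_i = -2.64*(-2.35)^i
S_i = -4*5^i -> [-4, -20, -100, -500, -2500]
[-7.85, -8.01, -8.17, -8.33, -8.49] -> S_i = -7.85 + -0.16*i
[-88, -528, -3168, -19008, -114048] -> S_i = -88*6^i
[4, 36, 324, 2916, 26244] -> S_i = 4*9^i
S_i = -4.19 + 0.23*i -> [-4.19, -3.96, -3.73, -3.5, -3.27]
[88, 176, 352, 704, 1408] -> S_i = 88*2^i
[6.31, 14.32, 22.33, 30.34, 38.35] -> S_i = 6.31 + 8.01*i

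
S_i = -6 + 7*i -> [-6, 1, 8, 15, 22]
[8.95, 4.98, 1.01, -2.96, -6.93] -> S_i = 8.95 + -3.97*i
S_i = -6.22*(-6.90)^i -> [-6.22, 42.92, -296.13, 2043.33, -14098.95]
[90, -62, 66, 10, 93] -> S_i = Random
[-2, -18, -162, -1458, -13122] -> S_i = -2*9^i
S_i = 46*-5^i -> [46, -230, 1150, -5750, 28750]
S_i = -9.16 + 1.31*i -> [-9.16, -7.85, -6.54, -5.23, -3.92]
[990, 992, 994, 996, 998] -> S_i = 990 + 2*i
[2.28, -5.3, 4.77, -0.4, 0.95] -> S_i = Random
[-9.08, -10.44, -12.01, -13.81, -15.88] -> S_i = -9.08*1.15^i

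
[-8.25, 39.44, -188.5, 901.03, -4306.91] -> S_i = -8.25*(-4.78)^i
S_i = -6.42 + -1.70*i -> [-6.42, -8.12, -9.82, -11.52, -13.22]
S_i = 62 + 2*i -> [62, 64, 66, 68, 70]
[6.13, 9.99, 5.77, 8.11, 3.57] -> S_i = Random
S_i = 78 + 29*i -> [78, 107, 136, 165, 194]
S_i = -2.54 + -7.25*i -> [-2.54, -9.79, -17.04, -24.29, -31.54]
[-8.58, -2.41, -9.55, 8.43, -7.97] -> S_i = Random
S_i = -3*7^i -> [-3, -21, -147, -1029, -7203]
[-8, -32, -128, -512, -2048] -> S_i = -8*4^i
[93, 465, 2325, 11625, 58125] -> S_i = 93*5^i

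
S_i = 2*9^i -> [2, 18, 162, 1458, 13122]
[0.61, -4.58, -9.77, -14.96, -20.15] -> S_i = 0.61 + -5.19*i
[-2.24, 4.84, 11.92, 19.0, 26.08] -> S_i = -2.24 + 7.08*i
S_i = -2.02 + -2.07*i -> [-2.02, -4.09, -6.16, -8.23, -10.3]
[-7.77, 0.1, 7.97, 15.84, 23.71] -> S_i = -7.77 + 7.87*i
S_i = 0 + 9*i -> [0, 9, 18, 27, 36]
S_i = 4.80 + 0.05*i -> [4.8, 4.85, 4.9, 4.95, 5.0]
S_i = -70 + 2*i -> [-70, -68, -66, -64, -62]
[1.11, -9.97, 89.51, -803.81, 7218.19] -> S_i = 1.11*(-8.98)^i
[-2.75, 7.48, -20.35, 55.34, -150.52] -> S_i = -2.75*(-2.72)^i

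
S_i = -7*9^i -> [-7, -63, -567, -5103, -45927]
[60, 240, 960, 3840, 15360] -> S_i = 60*4^i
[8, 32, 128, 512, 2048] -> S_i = 8*4^i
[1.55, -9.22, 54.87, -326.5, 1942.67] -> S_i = 1.55*(-5.95)^i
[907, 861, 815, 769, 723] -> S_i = 907 + -46*i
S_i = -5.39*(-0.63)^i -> [-5.39, 3.4, -2.14, 1.35, -0.85]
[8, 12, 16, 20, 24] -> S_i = 8 + 4*i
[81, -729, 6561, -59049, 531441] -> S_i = 81*-9^i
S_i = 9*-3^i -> [9, -27, 81, -243, 729]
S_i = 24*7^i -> [24, 168, 1176, 8232, 57624]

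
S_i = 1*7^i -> [1, 7, 49, 343, 2401]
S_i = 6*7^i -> [6, 42, 294, 2058, 14406]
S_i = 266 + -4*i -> [266, 262, 258, 254, 250]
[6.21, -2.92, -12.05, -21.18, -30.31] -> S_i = 6.21 + -9.13*i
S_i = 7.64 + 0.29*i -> [7.64, 7.93, 8.22, 8.51, 8.8]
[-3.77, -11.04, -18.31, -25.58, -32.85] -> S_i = -3.77 + -7.27*i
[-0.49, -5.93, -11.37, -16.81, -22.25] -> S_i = -0.49 + -5.44*i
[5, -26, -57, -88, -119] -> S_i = 5 + -31*i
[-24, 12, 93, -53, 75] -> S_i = Random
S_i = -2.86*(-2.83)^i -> [-2.86, 8.09, -22.91, 64.82, -183.45]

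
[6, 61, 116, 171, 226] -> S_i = 6 + 55*i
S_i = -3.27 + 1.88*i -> [-3.27, -1.39, 0.49, 2.37, 4.25]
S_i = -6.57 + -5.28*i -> [-6.57, -11.85, -17.13, -22.41, -27.69]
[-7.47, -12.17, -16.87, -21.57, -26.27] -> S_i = -7.47 + -4.70*i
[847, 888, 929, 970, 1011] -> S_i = 847 + 41*i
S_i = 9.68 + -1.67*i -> [9.68, 8.01, 6.34, 4.67, 3.0]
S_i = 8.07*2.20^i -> [8.07, 17.75, 39.06, 85.93, 189.04]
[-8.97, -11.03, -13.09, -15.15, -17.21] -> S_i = -8.97 + -2.06*i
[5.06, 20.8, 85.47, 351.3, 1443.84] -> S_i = 5.06*4.11^i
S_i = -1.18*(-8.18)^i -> [-1.18, 9.65, -78.96, 645.87, -5283.18]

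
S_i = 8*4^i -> [8, 32, 128, 512, 2048]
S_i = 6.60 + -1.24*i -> [6.6, 5.36, 4.12, 2.88, 1.64]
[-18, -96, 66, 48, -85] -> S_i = Random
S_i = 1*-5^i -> [1, -5, 25, -125, 625]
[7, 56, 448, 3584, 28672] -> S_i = 7*8^i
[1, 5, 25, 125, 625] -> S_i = 1*5^i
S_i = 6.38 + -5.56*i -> [6.38, 0.82, -4.74, -10.3, -15.86]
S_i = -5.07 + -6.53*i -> [-5.07, -11.6, -18.13, -24.66, -31.19]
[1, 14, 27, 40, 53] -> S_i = 1 + 13*i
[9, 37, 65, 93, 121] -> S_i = 9 + 28*i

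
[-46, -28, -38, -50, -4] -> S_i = Random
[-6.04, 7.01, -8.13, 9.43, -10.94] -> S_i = -6.04*(-1.16)^i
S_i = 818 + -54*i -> [818, 764, 710, 656, 602]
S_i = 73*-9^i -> [73, -657, 5913, -53217, 478953]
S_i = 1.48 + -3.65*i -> [1.48, -2.17, -5.82, -9.47, -13.12]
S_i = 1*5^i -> [1, 5, 25, 125, 625]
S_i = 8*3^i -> [8, 24, 72, 216, 648]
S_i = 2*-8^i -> [2, -16, 128, -1024, 8192]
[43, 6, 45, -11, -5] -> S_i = Random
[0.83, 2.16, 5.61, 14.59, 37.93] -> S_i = 0.83*2.60^i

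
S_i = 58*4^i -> [58, 232, 928, 3712, 14848]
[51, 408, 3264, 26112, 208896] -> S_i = 51*8^i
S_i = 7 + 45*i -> [7, 52, 97, 142, 187]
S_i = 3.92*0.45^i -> [3.92, 1.76, 0.79, 0.36, 0.16]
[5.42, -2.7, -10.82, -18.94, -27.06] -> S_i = 5.42 + -8.12*i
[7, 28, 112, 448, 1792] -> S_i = 7*4^i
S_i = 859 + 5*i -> [859, 864, 869, 874, 879]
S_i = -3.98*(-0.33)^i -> [-3.98, 1.31, -0.43, 0.14, -0.05]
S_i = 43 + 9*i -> [43, 52, 61, 70, 79]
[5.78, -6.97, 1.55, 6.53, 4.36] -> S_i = Random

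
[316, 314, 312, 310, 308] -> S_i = 316 + -2*i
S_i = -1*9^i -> [-1, -9, -81, -729, -6561]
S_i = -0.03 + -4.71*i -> [-0.03, -4.74, -9.45, -14.16, -18.87]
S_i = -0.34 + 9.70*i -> [-0.34, 9.36, 19.06, 28.76, 38.46]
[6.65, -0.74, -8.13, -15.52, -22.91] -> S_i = 6.65 + -7.39*i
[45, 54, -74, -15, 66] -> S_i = Random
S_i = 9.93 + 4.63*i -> [9.93, 14.56, 19.19, 23.82, 28.45]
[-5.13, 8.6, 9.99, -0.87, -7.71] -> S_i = Random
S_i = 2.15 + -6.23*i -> [2.15, -4.08, -10.31, -16.54, -22.77]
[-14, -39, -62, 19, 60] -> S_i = Random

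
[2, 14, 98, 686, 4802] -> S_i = 2*7^i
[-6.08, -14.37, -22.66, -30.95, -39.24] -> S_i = -6.08 + -8.29*i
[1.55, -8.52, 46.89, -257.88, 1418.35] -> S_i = 1.55*(-5.50)^i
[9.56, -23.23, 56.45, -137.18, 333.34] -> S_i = 9.56*(-2.43)^i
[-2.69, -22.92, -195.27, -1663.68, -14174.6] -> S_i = -2.69*8.52^i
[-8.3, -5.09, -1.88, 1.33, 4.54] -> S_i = -8.30 + 3.21*i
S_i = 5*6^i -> [5, 30, 180, 1080, 6480]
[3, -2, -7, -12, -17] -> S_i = 3 + -5*i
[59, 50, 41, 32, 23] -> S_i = 59 + -9*i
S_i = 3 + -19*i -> [3, -16, -35, -54, -73]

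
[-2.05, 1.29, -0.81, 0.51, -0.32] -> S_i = -2.05*(-0.63)^i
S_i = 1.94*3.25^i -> [1.94, 6.3, 20.49, 66.6, 216.44]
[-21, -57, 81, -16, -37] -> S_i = Random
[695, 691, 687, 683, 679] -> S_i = 695 + -4*i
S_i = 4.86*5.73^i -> [4.86, 27.85, 159.57, 914.32, 5239.08]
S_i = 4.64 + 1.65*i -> [4.64, 6.29, 7.94, 9.59, 11.24]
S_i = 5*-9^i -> [5, -45, 405, -3645, 32805]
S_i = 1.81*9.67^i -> [1.81, 17.5, 169.25, 1636.66, 15826.49]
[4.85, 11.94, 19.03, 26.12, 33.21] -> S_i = 4.85 + 7.09*i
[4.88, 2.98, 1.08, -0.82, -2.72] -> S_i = 4.88 + -1.90*i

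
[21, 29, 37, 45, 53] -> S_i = 21 + 8*i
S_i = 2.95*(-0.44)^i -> [2.95, -1.3, 0.57, -0.25, 0.11]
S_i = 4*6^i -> [4, 24, 144, 864, 5184]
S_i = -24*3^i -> [-24, -72, -216, -648, -1944]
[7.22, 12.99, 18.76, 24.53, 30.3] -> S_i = 7.22 + 5.77*i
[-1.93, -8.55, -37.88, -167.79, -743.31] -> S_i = -1.93*4.43^i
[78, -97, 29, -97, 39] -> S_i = Random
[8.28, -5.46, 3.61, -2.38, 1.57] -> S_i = 8.28*(-0.66)^i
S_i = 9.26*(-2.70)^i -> [9.26, -25.0, 67.51, -182.26, 492.11]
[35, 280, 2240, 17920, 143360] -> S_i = 35*8^i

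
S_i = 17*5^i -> [17, 85, 425, 2125, 10625]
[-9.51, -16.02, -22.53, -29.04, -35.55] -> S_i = -9.51 + -6.51*i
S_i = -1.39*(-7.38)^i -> [-1.39, 10.26, -75.71, 558.71, -4123.26]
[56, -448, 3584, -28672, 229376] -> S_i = 56*-8^i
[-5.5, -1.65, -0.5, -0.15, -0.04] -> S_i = -5.50*0.30^i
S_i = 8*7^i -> [8, 56, 392, 2744, 19208]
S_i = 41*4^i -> [41, 164, 656, 2624, 10496]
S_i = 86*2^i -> [86, 172, 344, 688, 1376]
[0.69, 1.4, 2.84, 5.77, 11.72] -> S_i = 0.69*2.03^i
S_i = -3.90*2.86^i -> [-3.9, -11.15, -31.9, -91.24, -260.93]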